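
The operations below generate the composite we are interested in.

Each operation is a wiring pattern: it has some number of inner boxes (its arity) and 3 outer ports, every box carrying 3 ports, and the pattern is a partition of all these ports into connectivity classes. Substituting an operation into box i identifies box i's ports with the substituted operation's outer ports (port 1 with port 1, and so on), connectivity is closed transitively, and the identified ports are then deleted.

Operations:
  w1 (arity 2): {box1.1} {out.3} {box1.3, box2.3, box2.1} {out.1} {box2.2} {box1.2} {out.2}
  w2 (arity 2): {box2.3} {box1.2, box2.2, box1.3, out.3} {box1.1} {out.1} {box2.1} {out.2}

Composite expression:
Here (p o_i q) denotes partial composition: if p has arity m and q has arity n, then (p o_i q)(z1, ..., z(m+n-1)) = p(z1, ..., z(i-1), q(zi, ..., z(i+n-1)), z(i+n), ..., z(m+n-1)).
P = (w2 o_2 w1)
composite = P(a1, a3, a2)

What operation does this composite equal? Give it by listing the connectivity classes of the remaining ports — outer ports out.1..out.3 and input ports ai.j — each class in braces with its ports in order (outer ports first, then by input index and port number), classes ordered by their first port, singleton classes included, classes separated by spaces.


{out.1} {out.2} {out.3, a1.2, a1.3} {a1.1} {a2.1, a2.3, a3.3} {a2.2} {a3.1} {a3.2}

Two ports join when wires chain via w2-identified ports.
stage w1: inputs (a3, a2), connectivity {out.1} {out.2} {out.3} {a2.1, a2.3, a3.3} {a2.2} {a3.1} {a3.2}, out.j its boundary
stage w2: inputs (a1, a3, a2), connectivity {out.1} {out.2} {out.3, a1.2, a1.3} {a1.1} {a2.1, a2.3, a3.3} {a2.2} {a3.1} {a3.2}, out.j its boundary


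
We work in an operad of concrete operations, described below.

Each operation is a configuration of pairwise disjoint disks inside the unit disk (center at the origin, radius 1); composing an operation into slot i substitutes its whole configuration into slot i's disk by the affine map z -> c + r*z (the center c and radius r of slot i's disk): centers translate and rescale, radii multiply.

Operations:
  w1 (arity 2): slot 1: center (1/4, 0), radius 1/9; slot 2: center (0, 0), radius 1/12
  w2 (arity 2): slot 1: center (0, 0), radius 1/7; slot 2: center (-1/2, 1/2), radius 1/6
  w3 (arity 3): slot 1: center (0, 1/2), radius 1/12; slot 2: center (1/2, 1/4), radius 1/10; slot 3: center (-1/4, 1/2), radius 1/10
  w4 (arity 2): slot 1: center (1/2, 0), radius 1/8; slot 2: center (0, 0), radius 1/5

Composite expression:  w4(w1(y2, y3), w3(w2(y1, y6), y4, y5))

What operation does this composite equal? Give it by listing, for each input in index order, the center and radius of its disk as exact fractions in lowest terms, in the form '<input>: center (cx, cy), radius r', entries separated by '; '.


Only the slot chain above each y matters under w4; compose those maps.
for y2, the 2-step affine chain lands on center (17/32, 0), radius 1/72
for y3, the 2-step affine chain lands on center (1/2, 0), radius 1/96
for y1, the 3-step affine chain lands on center (0, 1/10), radius 1/420
for y6, the 3-step affine chain lands on center (-1/120, 13/120), radius 1/360
for y4, the 2-step affine chain lands on center (1/10, 1/20), radius 1/50
for y5, the 2-step affine chain lands on center (-1/20, 1/10), radius 1/50

y1: center (0, 1/10), radius 1/420; y2: center (17/32, 0), radius 1/72; y3: center (1/2, 0), radius 1/96; y4: center (1/10, 1/20), radius 1/50; y5: center (-1/20, 1/10), radius 1/50; y6: center (-1/120, 13/120), radius 1/360


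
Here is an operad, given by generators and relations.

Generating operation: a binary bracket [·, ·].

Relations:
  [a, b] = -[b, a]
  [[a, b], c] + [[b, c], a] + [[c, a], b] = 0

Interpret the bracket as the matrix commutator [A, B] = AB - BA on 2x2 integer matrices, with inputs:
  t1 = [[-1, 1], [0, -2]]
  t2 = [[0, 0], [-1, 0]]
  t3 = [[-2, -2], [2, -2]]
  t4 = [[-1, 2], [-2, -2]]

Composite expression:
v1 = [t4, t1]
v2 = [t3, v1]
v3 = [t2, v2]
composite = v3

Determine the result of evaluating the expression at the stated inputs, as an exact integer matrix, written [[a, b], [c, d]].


[[8, 0], [-12, -8]]

[t4, t1] = [[2, -1], [-2, -2]]
[t3, [t4, t1]] = [[6, 8], [8, -6]]
[t2, [t3, [t4, t1]]] = [[8, 0], [-12, -8]]


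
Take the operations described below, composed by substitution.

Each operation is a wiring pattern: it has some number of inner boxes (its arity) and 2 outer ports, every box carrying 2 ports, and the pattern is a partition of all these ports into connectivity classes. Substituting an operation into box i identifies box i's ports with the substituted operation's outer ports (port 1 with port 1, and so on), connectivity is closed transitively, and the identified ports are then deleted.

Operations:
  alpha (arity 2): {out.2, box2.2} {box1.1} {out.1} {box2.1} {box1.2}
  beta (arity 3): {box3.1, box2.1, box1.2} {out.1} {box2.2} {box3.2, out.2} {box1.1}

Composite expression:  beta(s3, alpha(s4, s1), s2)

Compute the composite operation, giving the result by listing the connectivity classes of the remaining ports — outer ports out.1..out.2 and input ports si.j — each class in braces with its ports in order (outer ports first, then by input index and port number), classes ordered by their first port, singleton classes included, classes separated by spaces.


{out.1} {out.2, s2.2} {s1.1} {s1.2} {s2.1, s3.2} {s3.1} {s4.1} {s4.2}

Treat the ports identified at beta as solder joints: merge, then drop.
composing alpha on (s4, s1), with out.j its own outer ports: {out.1} {out.2, s1.2} {s1.1} {s4.1} {s4.2}
composing beta on (s3, s4, s1, s2), with out.j its own outer ports: {out.1} {out.2, s2.2} {s1.1} {s1.2} {s2.1, s3.2} {s3.1} {s4.1} {s4.2}


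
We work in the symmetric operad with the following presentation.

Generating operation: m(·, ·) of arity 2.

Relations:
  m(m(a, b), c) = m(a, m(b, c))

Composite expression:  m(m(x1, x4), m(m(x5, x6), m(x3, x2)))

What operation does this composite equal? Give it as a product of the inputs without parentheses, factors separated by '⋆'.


x1 ⋆ x4 ⋆ x5 ⋆ x6 ⋆ x3 ⋆ x2

Key point: m is associative — brackets drop, the x-order remains.
m(x1, x4) linearizes to x1 ⋆ x4
m(x5, x6) linearizes to x5 ⋆ x6
m(x3, x2) linearizes to x3 ⋆ x2
m(m(x5, x6), m(x3, x2)) linearizes to x5 ⋆ x6 ⋆ x3 ⋆ x2
m(m(x1, x4), m(m(x5, x6), m(x3, x2))) linearizes to x1 ⋆ x4 ⋆ x5 ⋆ x6 ⋆ x3 ⋆ x2


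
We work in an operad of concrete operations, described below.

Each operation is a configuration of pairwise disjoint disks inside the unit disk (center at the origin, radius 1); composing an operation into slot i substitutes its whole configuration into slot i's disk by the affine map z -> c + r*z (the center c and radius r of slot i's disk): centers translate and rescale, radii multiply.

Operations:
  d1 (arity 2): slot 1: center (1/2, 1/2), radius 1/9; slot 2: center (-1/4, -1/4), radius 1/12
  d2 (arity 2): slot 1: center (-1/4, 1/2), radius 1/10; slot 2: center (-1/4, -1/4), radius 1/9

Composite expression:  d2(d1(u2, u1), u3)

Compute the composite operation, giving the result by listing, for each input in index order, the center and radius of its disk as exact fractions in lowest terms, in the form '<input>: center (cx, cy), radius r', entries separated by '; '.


u1: center (-11/40, 19/40), radius 1/120; u2: center (-1/5, 11/20), radius 1/90; u3: center (-1/4, -1/4), radius 1/9


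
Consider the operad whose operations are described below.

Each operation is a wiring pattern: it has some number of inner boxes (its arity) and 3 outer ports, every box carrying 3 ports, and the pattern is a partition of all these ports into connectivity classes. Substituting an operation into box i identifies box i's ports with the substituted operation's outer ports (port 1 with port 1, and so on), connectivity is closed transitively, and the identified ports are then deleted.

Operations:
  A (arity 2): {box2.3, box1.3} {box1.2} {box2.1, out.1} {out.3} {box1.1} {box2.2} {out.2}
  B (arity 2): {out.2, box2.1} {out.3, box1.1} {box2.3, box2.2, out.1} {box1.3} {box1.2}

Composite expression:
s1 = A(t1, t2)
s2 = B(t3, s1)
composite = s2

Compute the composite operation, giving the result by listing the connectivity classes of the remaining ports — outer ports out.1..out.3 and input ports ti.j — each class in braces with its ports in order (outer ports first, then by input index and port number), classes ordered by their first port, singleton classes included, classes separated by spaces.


{out.1} {out.2, t2.1} {out.3, t3.1} {t1.1} {t1.2} {t1.3, t2.3} {t2.2} {t3.2} {t3.3}

Two ports join when wires chain via B-identified ports.
stage A: inputs (t1, t2), connectivity {out.1, t2.1} {out.2} {out.3} {t1.1} {t1.2} {t1.3, t2.3} {t2.2}, out.j its boundary
stage B: inputs (t3, t1, t2), connectivity {out.1} {out.2, t2.1} {out.3, t3.1} {t1.1} {t1.2} {t1.3, t2.3} {t2.2} {t3.2} {t3.3}, out.j its boundary


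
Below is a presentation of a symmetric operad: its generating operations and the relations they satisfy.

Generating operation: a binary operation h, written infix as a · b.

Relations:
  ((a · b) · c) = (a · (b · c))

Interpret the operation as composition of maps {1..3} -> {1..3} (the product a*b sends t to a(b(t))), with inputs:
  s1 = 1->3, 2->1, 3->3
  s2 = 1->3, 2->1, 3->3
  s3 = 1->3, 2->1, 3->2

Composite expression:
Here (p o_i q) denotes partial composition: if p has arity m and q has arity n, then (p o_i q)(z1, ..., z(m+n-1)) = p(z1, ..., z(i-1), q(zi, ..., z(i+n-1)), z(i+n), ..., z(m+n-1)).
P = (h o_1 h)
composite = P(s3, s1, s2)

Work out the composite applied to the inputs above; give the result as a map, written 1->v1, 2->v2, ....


(s3 · s1) = 1->2, 2->3, 3->2
((s3 · s1) · s2) = 1->2, 2->2, 3->2

1->2, 2->2, 3->2


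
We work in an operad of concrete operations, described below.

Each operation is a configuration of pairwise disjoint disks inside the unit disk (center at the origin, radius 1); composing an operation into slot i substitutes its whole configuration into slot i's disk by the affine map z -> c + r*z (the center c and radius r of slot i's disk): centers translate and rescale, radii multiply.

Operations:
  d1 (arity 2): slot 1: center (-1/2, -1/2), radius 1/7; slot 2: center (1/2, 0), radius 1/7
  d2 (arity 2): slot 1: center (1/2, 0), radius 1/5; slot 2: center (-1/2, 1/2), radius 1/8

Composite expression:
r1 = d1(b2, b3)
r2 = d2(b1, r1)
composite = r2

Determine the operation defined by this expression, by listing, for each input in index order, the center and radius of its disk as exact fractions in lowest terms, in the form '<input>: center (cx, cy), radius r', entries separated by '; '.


b1: center (1/2, 0), radius 1/5; b2: center (-9/16, 7/16), radius 1/56; b3: center (-7/16, 1/2), radius 1/56


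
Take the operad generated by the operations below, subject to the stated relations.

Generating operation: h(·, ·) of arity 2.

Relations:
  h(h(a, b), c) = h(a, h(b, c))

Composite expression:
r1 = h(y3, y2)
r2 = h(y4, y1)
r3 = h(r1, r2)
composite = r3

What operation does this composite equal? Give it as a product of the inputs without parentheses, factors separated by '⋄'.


y3 ⋄ y2 ⋄ y4 ⋄ y1

All parenthesizations of h agree; list the y-inputs left to right.
h(y3, y2) linearizes to y3 ⋄ y2
h(y4, y1) linearizes to y4 ⋄ y1
h(h(y3, y2), h(y4, y1)) linearizes to y3 ⋄ y2 ⋄ y4 ⋄ y1


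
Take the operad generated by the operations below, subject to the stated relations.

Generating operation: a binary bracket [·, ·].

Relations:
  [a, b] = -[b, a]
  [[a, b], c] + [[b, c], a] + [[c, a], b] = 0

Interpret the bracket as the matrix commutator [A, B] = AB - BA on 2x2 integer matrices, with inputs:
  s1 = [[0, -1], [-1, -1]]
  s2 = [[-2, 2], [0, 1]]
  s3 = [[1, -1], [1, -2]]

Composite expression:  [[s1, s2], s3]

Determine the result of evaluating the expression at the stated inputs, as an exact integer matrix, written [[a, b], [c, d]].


[s1, s2] = [[2, -1], [3, -2]]
[[s1, s2], s3] = [[2, -1], [5, -2]]

[[2, -1], [5, -2]]


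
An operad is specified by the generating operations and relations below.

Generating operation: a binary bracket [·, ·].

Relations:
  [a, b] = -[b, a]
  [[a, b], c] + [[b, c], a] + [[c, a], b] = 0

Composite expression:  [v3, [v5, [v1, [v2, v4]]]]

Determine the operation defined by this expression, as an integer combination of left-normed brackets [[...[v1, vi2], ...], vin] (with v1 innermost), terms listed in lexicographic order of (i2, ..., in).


[[[[v1, v2], v4], v5], v3] - [[[[v1, v4], v2], v5], v3]


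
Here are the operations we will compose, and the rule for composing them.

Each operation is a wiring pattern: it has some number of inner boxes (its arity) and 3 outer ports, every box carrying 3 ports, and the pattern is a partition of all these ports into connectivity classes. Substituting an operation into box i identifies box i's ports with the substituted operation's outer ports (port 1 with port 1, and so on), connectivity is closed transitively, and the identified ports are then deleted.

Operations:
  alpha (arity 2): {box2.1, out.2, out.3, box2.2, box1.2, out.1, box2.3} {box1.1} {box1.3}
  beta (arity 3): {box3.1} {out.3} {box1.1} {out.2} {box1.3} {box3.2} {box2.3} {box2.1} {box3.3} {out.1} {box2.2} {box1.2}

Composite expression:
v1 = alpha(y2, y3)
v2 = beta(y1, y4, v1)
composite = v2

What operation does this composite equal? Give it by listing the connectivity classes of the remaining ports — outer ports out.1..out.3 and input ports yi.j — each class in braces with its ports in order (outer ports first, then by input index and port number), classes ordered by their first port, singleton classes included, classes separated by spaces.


{out.1} {out.2} {out.3} {y1.1} {y1.2} {y1.3} {y2.1} {y2.2, y3.1, y3.2, y3.3} {y2.3} {y4.1} {y4.2} {y4.3}


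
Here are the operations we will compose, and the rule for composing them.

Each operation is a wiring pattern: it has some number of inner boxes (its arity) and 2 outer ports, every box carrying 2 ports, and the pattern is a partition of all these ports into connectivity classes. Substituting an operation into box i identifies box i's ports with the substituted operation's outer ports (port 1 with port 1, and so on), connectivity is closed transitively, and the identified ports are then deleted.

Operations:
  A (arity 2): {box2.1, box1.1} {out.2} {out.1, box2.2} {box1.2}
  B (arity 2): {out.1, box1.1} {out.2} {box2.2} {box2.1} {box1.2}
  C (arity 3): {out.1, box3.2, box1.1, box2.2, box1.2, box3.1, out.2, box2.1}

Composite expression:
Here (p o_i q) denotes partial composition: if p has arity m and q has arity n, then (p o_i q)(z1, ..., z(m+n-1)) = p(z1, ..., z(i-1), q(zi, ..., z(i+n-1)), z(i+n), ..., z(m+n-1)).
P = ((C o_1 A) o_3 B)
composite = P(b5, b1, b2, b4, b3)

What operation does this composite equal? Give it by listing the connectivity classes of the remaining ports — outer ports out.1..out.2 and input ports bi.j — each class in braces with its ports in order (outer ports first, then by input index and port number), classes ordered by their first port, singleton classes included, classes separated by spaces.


Treat the ports identified at C as solder joints: merge, then drop.
the subtree at A composes to {out.1, b1.2} {out.2} {b1.1, b5.1} {b5.2} on (b5, b1); out.j = own outer ports
the subtree at B composes to {out.1, b2.1} {out.2} {b2.2} {b4.1} {b4.2} on (b2, b4); out.j = own outer ports
the subtree at C composes to {out.1, out.2, b1.2, b2.1, b3.1, b3.2} {b1.1, b5.1} {b2.2} {b4.1} {b4.2} {b5.2} on (b5, b1, b2, b4, b3); out.j = own outer ports

{out.1, out.2, b1.2, b2.1, b3.1, b3.2} {b1.1, b5.1} {b2.2} {b4.1} {b4.2} {b5.2}


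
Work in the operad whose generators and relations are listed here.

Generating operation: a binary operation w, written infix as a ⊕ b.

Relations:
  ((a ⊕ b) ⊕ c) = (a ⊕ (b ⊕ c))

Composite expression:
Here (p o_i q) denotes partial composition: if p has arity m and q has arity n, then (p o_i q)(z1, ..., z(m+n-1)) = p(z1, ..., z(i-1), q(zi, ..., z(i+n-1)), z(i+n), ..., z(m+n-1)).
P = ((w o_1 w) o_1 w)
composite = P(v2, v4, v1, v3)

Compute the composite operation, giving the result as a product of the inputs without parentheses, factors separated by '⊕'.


v2 ⊕ v4 ⊕ v1 ⊕ v3

Under associativity of w, the answer is the v's in reading order.
(v2 ⊕ v4) flattens to v2 ⊕ v4
((v2 ⊕ v4) ⊕ v1) flattens to v2 ⊕ v4 ⊕ v1
(((v2 ⊕ v4) ⊕ v1) ⊕ v3) flattens to v2 ⊕ v4 ⊕ v1 ⊕ v3


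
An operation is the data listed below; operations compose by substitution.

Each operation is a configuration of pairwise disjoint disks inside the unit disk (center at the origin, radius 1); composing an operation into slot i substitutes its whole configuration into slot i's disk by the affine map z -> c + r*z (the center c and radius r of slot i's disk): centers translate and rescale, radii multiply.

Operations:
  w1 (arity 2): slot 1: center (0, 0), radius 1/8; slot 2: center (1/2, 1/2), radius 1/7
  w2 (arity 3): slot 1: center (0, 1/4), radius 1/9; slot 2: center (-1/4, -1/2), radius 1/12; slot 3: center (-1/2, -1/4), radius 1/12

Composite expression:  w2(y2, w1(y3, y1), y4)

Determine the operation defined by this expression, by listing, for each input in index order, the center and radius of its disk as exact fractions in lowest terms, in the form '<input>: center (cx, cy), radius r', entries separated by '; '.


y1: center (-5/24, -11/24), radius 1/84; y2: center (0, 1/4), radius 1/9; y3: center (-1/4, -1/2), radius 1/96; y4: center (-1/2, -1/4), radius 1/12

Nesting under w2 composes maps z -> c + r*z down each y-path.
input y2: composing its 1 substitution step yields center (0, 1/4), radius 1/9
input y3: composing its 2 substitution steps yields center (-1/4, -1/2), radius 1/96
input y1: composing its 2 substitution steps yields center (-5/24, -11/24), radius 1/84
input y4: composing its 1 substitution step yields center (-1/2, -1/4), radius 1/12


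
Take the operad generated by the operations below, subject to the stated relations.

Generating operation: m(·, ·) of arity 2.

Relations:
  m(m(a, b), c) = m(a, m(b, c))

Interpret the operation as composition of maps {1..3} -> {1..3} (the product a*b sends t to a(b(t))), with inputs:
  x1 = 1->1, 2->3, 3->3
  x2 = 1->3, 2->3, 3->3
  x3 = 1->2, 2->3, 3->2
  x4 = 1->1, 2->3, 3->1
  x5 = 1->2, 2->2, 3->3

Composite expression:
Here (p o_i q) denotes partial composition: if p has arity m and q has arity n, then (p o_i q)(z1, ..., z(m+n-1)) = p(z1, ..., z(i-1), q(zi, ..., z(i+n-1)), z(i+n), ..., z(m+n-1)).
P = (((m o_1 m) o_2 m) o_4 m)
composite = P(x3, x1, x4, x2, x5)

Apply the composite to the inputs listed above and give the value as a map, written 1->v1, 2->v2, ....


1->2, 2->2, 3->2

m(x1, x4) = 1->1, 2->3, 3->1
m(x3, m(x1, x4)) = 1->2, 2->2, 3->2
m(x2, x5) = 1->3, 2->3, 3->3
m(m(x3, m(x1, x4)), m(x2, x5)) = 1->2, 2->2, 3->2


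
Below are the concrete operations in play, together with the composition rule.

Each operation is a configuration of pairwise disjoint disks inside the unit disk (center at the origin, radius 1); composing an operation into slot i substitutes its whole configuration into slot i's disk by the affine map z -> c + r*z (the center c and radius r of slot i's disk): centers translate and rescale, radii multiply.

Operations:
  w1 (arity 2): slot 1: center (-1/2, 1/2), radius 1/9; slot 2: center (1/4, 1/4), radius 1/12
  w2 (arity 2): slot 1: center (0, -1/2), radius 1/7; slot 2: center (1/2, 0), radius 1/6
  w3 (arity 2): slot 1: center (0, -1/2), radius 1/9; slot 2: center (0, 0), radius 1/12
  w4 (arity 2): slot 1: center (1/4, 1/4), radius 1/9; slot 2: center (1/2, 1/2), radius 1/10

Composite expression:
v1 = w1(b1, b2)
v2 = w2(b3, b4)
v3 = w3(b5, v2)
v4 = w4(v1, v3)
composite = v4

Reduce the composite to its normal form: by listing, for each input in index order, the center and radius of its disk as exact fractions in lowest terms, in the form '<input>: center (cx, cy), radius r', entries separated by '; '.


b1: center (7/36, 11/36), radius 1/81; b2: center (5/18, 5/18), radius 1/108; b3: center (1/2, 119/240), radius 1/840; b4: center (121/240, 1/2), radius 1/720; b5: center (1/2, 9/20), radius 1/90

Nesting under w4 composes maps z -> c + r*z down each b-path.
for b1, the 2-step affine chain lands on center (7/36, 11/36), radius 1/81
for b2, the 2-step affine chain lands on center (5/18, 5/18), radius 1/108
for b5, the 2-step affine chain lands on center (1/2, 9/20), radius 1/90
for b3, the 3-step affine chain lands on center (1/2, 119/240), radius 1/840
for b4, the 3-step affine chain lands on center (121/240, 1/2), radius 1/720


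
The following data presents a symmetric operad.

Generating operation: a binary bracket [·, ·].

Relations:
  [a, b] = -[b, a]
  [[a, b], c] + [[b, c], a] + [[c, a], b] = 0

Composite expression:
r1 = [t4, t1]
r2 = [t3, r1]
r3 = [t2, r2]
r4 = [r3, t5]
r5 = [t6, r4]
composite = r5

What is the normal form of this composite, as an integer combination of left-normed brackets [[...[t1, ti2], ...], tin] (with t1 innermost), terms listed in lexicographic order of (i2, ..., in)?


Left-normed coefficients sit on the t1-initial expansion words.
Composite bracket: [t6, [[t2, [t3, [t4, t1]]], t5]]
Applying ab - ba throughout gives 32 signed words (2^5 = 32).
Only words starting with t1 matter:
  the word t1t4t3t2t5t6 carries sign +1 and contributes +[[[[[t1, t4], t3], t2], t5], t6]

[[[[[t1, t4], t3], t2], t5], t6]


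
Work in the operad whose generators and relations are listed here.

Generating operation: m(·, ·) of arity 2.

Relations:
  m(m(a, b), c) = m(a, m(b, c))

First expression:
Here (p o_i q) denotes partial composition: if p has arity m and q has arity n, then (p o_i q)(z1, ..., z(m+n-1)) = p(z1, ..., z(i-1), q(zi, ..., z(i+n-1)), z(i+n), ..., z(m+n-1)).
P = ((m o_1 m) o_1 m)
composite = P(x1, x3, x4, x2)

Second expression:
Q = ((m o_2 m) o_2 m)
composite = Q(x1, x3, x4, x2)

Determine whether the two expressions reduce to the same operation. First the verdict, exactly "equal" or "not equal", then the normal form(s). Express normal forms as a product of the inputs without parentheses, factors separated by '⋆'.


The first composite normalizes to x1 ⋆ x3 ⋆ x4 ⋆ x2
The second composite normalizes to x1 ⋆ x3 ⋆ x4 ⋆ x2
The forms coincide; equal.

equal; the common form is x1 ⋆ x3 ⋆ x4 ⋆ x2


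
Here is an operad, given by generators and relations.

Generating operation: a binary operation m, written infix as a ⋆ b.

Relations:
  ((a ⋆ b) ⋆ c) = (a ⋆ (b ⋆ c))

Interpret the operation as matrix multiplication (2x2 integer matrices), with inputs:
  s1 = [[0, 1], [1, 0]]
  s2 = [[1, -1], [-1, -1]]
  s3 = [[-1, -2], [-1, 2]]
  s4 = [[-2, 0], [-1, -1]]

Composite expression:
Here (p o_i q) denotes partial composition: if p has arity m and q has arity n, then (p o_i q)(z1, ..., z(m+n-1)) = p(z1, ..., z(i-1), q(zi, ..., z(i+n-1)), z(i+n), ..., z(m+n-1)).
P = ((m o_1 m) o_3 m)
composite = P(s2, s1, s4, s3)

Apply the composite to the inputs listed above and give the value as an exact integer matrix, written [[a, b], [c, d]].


[[0, -4], [-4, -4]]


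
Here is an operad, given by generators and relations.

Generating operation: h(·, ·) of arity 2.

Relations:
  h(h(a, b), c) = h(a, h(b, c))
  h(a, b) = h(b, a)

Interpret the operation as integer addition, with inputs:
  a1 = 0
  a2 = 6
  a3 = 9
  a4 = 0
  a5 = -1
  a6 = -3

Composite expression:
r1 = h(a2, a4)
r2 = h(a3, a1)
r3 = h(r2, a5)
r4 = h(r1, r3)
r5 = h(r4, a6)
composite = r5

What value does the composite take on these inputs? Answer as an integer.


h(a2, a4) = 6
h(a3, a1) = 9
h(h(a3, a1), a5) = 8
h(h(a2, a4), h(h(a3, a1), a5)) = 14
h(h(h(a2, a4), h(h(a3, a1), a5)), a6) = 11

11


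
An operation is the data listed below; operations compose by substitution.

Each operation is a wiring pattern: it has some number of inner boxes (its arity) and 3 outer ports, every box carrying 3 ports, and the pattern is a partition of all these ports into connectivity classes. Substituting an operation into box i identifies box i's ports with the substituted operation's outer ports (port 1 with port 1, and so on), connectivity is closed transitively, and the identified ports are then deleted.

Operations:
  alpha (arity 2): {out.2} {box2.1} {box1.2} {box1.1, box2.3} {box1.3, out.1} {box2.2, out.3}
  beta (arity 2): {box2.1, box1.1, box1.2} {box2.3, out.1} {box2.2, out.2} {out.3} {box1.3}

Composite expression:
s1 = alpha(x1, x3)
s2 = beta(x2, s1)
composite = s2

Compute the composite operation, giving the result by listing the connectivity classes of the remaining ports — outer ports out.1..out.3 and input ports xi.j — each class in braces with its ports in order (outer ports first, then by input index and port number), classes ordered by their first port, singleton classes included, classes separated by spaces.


Substituting into beta glues patterns; closure does the rest.
composing alpha on (x1, x3), with out.j its own outer ports: {out.1, x1.3} {out.2} {out.3, x3.2} {x1.1, x3.3} {x1.2} {x3.1}
composing beta on (x2, x1, x3), with out.j its own outer ports: {out.1, x3.2} {out.2} {out.3} {x1.1, x3.3} {x1.2} {x1.3, x2.1, x2.2} {x2.3} {x3.1}

{out.1, x3.2} {out.2} {out.3} {x1.1, x3.3} {x1.2} {x1.3, x2.1, x2.2} {x2.3} {x3.1}


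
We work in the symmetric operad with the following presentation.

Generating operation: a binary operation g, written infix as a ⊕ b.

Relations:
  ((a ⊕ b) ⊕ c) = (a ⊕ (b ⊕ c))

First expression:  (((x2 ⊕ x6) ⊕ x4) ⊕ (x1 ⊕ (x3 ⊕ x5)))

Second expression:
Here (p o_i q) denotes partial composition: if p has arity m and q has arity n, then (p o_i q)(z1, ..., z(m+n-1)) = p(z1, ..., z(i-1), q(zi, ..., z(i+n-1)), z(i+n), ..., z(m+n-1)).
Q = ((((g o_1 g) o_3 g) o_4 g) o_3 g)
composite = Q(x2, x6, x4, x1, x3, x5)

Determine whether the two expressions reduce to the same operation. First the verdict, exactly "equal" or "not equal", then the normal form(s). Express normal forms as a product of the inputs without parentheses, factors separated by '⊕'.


equal; the common form is x2 ⊕ x6 ⊕ x4 ⊕ x1 ⊕ x3 ⊕ x5


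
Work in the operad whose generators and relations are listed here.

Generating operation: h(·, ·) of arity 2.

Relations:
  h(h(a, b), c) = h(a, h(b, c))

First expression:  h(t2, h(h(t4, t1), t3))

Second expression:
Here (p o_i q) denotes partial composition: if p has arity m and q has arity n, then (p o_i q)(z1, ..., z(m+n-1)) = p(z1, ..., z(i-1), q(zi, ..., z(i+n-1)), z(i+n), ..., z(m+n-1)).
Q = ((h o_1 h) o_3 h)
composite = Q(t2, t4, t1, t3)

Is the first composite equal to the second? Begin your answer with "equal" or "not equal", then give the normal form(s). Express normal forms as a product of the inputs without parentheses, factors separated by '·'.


equal: each reduces to t2 · t4 · t1 · t3


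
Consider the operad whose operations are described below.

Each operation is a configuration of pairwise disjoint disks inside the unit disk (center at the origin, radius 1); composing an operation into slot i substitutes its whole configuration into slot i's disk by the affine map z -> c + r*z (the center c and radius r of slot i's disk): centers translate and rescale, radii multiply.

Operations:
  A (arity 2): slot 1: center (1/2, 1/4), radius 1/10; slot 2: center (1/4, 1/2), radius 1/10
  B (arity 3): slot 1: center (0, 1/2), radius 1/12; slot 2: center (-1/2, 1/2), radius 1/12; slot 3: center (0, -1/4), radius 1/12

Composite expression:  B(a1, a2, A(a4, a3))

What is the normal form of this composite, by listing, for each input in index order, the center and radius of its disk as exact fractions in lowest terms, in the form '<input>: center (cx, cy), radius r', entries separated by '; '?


a1: center (0, 1/2), radius 1/12; a2: center (-1/2, 1/2), radius 1/12; a3: center (1/48, -5/24), radius 1/120; a4: center (1/24, -11/48), radius 1/120

Below B, radii multiply path by path; the a-disk centers shift.
tracing a1 down its 1-map path: center (0, 1/2), radius 1/12
tracing a2 down its 1-map path: center (-1/2, 1/2), radius 1/12
tracing a4 down its 2-map path: center (1/24, -11/48), radius 1/120
tracing a3 down its 2-map path: center (1/48, -5/24), radius 1/120


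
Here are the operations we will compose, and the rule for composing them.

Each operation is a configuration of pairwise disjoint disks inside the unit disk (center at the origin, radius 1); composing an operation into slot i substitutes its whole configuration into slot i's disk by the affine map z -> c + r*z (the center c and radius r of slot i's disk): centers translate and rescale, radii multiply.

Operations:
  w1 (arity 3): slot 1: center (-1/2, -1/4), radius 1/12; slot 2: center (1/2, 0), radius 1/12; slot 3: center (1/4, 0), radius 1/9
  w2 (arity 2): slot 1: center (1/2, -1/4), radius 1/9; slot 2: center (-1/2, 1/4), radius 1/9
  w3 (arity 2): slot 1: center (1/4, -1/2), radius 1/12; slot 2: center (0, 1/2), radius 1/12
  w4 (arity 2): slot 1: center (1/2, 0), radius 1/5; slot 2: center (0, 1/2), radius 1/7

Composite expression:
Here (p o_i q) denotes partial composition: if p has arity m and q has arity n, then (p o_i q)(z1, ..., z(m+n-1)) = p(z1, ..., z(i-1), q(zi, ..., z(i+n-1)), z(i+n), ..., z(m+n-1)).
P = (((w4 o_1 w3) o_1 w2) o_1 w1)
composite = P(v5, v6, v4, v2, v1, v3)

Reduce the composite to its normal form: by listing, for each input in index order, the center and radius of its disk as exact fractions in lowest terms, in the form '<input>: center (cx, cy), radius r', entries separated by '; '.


Follow each v-input down from w4: c' goes to c + r*c', radius to r*r'.
input v5: composing its 4 substitution steps yields center (301/540, -113/1080), radius 1/6480
input v6: composing its 4 substitution steps yields center (151/270, -5/48), radius 1/6480
input v4: composing its 4 substitution steps yields center (1207/2160, -5/48), radius 1/4860
input v2: composing its 3 substitution steps yields center (13/24, -23/240), radius 1/540
input v1: composing its 2 substitution steps yields center (1/2, 1/10), radius 1/60
input v3: composing its 1 substitution step yields center (0, 1/2), radius 1/7

v1: center (1/2, 1/10), radius 1/60; v2: center (13/24, -23/240), radius 1/540; v3: center (0, 1/2), radius 1/7; v4: center (1207/2160, -5/48), radius 1/4860; v5: center (301/540, -113/1080), radius 1/6480; v6: center (151/270, -5/48), radius 1/6480


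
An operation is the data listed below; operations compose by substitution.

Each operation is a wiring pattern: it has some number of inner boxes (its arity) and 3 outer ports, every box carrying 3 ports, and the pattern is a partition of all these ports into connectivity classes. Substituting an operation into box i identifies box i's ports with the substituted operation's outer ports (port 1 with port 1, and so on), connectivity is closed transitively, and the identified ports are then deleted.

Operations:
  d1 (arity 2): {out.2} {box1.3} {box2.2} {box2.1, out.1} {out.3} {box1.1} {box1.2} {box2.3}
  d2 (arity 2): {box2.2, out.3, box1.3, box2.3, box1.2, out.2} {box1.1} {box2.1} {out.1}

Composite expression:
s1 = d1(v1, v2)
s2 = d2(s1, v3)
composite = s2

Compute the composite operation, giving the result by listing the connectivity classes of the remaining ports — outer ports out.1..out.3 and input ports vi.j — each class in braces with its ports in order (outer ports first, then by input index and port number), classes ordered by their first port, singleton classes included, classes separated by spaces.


{out.1} {out.2, out.3, v3.2, v3.3} {v1.1} {v1.2} {v1.3} {v2.1} {v2.2} {v2.3} {v3.1}


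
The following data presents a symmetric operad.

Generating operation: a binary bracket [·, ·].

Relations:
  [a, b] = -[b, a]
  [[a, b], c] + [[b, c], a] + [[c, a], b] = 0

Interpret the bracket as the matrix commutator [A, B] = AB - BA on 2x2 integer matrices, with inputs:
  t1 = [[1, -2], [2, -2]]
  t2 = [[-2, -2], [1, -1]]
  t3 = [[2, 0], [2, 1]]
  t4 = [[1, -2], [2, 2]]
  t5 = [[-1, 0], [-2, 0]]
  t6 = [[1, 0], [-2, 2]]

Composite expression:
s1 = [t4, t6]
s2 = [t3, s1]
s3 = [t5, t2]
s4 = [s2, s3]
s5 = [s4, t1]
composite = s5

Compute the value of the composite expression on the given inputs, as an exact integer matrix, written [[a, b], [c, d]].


[t4, t6] = [[4, -2], [-4, -4]]
[t3, [t4, t6]] = [[4, -2], [20, -4]]
[t5, t2] = [[-4, 2], [3, 4]]
[[t3, [t4, t6]], [t5, t2]] = [[-46, 0], [-184, 46]]
[[[t3, [t4, t6]], [t5, t2]], t1] = [[-368, 184], [-368, 368]]

[[-368, 184], [-368, 368]]


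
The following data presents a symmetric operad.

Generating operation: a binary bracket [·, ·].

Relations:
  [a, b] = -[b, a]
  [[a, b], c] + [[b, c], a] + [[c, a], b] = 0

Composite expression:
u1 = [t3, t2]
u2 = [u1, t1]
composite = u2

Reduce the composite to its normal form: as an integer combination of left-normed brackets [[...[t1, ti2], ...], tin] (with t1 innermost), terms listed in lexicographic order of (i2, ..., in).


[[t1, t2], t3] - [[t1, t3], t2]

Skip Jacobi rewriting: expand, keep t1-initial words, read off terms.
Composite bracket: [[t3, t2], t1]
The bracket unfolds into 4 signed words via [a, b] = ab - ba (2^2 = 4).
Words beginning with t1 determine it all:
  from t1t2t3, sign +1: term +[[t1, t2], t3]
  from t1t3t2, sign -1: term -[[t1, t3], t2]


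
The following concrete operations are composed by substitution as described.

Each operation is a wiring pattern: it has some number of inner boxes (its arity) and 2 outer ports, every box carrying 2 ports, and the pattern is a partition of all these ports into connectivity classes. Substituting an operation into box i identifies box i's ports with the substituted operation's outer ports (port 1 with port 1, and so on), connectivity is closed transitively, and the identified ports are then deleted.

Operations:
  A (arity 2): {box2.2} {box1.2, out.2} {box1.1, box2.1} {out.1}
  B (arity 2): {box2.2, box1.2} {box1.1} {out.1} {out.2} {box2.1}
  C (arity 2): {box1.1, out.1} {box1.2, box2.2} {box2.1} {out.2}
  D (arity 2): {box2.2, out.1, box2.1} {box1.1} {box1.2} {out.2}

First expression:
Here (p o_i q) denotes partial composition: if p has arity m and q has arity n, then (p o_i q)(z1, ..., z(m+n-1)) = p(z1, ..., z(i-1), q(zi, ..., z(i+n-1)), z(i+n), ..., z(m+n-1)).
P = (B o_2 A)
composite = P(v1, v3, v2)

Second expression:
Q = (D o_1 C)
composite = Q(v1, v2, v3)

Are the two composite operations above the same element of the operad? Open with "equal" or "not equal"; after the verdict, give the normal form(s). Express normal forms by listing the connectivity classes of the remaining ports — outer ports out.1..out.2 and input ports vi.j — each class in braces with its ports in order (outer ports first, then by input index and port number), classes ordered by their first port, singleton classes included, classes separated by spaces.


not equal; the first gives {out.1} {out.2} {v1.1} {v1.2, v3.2} {v2.1, v3.1} {v2.2} and the second {out.1, v3.1, v3.2} {out.2} {v1.1} {v1.2, v2.2} {v2.1}


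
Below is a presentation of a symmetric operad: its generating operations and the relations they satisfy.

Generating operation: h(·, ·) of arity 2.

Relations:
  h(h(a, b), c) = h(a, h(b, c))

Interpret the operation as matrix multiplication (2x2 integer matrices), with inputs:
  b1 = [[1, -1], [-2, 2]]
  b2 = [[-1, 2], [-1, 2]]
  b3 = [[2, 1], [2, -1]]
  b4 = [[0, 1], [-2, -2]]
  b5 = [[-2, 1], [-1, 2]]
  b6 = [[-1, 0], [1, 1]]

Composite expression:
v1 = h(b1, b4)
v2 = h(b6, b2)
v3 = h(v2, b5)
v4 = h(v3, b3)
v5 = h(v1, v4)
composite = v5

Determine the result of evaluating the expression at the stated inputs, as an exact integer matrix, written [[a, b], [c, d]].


[[24, -12], [-48, 24]]

h(b1, b4) = [[2, 3], [-4, -6]]
h(b6, b2) = [[1, -2], [-2, 4]]
h(h(b6, b2), b5) = [[0, -3], [0, 6]]
h(h(h(b6, b2), b5), b3) = [[-6, 3], [12, -6]]
h(h(b1, b4), h(h(h(b6, b2), b5), b3)) = [[24, -12], [-48, 24]]


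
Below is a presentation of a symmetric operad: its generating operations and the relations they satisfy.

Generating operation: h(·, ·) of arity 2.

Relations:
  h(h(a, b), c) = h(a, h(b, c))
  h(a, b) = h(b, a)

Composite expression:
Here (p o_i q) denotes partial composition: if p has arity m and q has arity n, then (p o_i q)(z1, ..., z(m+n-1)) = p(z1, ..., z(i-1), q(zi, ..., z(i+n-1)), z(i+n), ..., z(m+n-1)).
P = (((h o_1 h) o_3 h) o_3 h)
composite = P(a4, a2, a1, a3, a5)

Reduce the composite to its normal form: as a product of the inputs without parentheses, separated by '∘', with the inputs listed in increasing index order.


a1 ∘ a2 ∘ a3 ∘ a4 ∘ a5


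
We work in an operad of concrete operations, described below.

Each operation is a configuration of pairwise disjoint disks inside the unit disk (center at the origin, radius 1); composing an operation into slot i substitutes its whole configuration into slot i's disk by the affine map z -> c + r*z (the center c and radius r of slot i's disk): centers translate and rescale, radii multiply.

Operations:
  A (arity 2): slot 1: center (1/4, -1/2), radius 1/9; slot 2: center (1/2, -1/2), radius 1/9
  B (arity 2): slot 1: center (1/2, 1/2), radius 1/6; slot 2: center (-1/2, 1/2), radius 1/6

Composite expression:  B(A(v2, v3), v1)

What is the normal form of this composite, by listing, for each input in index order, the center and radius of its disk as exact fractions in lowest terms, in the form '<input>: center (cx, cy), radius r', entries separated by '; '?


Each v-disk chains the slot maps above it in B; radii multiply.
v2 passes through 2 substitutions, ending at center (13/24, 5/12), radius 1/54
v3 passes through 2 substitutions, ending at center (7/12, 5/12), radius 1/54
v1 passes through 1 substitution, ending at center (-1/2, 1/2), radius 1/6

v1: center (-1/2, 1/2), radius 1/6; v2: center (13/24, 5/12), radius 1/54; v3: center (7/12, 5/12), radius 1/54


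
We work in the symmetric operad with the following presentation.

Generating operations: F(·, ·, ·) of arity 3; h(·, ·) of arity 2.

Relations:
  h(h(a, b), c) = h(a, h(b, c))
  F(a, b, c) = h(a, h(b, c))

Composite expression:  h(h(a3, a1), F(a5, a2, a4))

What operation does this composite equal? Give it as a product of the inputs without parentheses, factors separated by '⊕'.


Key point: h is associative — brackets drop, the a-order remains.
h(a3, a1) spells out as a3 ⊕ a1
F(a5, a2, a4) spells out as a5 ⊕ a2 ⊕ a4
h(h(a3, a1), F(a5, a2, a4)) spells out as a3 ⊕ a1 ⊕ a5 ⊕ a2 ⊕ a4

a3 ⊕ a1 ⊕ a5 ⊕ a2 ⊕ a4


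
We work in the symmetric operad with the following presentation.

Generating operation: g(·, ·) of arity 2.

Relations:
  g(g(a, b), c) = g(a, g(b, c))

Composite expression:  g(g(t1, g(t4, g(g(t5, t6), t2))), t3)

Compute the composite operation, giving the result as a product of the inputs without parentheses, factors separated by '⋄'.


t1 ⋄ t4 ⋄ t5 ⋄ t6 ⋄ t2 ⋄ t3

Every regrouping of g is equal, so read the t-inputs in written order.
g(t5, t6) linearizes to t5 ⋄ t6
g(g(t5, t6), t2) linearizes to t5 ⋄ t6 ⋄ t2
g(t4, g(g(t5, t6), t2)) linearizes to t4 ⋄ t5 ⋄ t6 ⋄ t2
g(t1, g(t4, g(g(t5, t6), t2))) linearizes to t1 ⋄ t4 ⋄ t5 ⋄ t6 ⋄ t2
g(g(t1, g(t4, g(g(t5, t6), t2))), t3) linearizes to t1 ⋄ t4 ⋄ t5 ⋄ t6 ⋄ t2 ⋄ t3


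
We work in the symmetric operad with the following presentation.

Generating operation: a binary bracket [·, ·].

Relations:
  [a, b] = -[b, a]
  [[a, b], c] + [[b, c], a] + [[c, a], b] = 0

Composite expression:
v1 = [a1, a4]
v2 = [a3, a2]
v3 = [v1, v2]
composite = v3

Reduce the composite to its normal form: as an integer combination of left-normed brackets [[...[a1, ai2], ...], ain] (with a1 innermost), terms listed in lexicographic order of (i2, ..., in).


Antisymmetry and Jacobi reduce to a1-anchored left-normed brackets.
Composite bracket: [[a1, a4], [a3, a2]]
Applying ab - ba throughout gives 8 signed words (2^3 = 8).
The a1-initial words carry the normal form:
  sign of a1a4a2a3 is -1, so it contributes -[[[a1, a4], a2], a3]
  sign of a1a4a3a2 is +1, so it contributes +[[[a1, a4], a3], a2]

-[[[a1, a4], a2], a3] + [[[a1, a4], a3], a2]
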